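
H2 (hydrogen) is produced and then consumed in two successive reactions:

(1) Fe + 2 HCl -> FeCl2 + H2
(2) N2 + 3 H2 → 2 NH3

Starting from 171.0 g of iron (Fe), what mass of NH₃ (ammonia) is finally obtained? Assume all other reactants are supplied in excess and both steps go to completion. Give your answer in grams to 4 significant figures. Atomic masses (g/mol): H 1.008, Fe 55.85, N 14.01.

34.77 g

M(Fe) = 55.85 g/mol.
M(NH3) = 14.01 + 3(1.008) = 17.034 g/mol.
n(Fe) = 171.00 / 55.85 = 3.0618 mol.
Step 1 gives a 1:1 ratio of Fe to H2, so n(H2) = 3.0618 mol.
In step 2 the H2:NH3 ratio is 3:2, so n(NH3) = 2.0412 mol.
Mass of NH3 = 2.0412 × 17.034 = 34.769 g.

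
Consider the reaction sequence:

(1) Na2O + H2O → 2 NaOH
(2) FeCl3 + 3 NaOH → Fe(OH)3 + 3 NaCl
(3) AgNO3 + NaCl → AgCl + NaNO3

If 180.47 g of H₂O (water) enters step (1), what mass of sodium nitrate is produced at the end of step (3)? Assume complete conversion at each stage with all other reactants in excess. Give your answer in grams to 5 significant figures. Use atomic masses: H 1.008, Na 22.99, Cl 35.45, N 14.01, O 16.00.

M(H2O) = 2(1.008) + 16.00 = 18.016 g/mol.
M(NaNO3) = 22.99 + 14.01 + 3(16.00) = 85.00 g/mol.
n(H2O) = 180.47 / 18.016 = 10.0172 mol.
Reaction (1): H2O→NaOH ratio 1:2 ⇒ n(NaOH) = 20.0344 mol.
Reaction (2): NaOH→NaCl ratio 3:3 ⇒ n(NaCl) = 20.0344 mol.
Reaction (3): NaCl→NaNO3 ratio 1:1 ⇒ n(NaNO3) = 20.0344 mol.
Mass of NaNO3 = 20.0344 × 85.00 = 1702.93 g.

1702.9 g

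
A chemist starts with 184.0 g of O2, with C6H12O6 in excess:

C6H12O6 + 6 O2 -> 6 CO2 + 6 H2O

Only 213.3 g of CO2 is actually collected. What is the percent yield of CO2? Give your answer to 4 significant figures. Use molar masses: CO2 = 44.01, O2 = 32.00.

n(O2) = 184.00 g / 32.00 g/mol = 5.7500 mol.
From the equation the O2:CO2 mole ratio is 6:6, so n(CO2) = 5.7500 × 6/6 = 5.7500 mol.
Mass of CO2 = 5.7500 mol × 44.01 g/mol = 253.06 g.
This is the theoretical yield. Percent yield = 213.3 g / 253.06 g × 100% = 84.289%.

84.29 %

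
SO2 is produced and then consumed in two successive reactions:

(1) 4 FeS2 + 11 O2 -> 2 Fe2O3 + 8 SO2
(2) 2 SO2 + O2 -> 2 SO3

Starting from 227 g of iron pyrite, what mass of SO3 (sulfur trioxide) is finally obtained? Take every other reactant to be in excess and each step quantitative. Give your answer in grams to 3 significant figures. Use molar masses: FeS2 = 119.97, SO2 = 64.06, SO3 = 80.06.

n(FeS2) = 227.0 / 119.97 = 1.892 mol.
Step 1 gives a 4:8 ratio of FeS2 to SO2, so n(SO2) = 3.784 mol.
In step 2 the SO2:SO3 ratio is 2:2, so n(SO3) = 3.784 mol.
Mass of SO3 = 3.784 × 80.06 = 303.0 g.

303 g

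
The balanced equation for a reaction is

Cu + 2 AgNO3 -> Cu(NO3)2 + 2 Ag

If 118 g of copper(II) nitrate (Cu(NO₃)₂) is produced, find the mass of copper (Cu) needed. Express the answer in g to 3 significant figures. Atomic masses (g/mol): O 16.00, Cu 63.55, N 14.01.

M(Cu(NO3)2) = 63.55 + 2(14.01) + 6(16.00) = 187.57 g/mol.
M(Cu) = 63.55 g/mol.
n(Cu(NO3)2) = 118.0 g / 187.57 g/mol = 0.6291 mol.
From the equation the Cu(NO3)2:Cu mole ratio is 1:1, so n(Cu) = 0.6291 × 1/1 = 0.6291 mol.
Mass of Cu = 0.6291 mol × 63.55 g/mol = 39.98 g.

40.0 g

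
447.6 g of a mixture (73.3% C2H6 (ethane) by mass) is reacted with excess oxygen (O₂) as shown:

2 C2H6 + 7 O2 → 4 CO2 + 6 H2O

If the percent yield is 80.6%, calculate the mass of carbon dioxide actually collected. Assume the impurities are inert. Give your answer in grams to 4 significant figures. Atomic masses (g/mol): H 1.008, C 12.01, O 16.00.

Pure C2H6 available = 447.6 g × 0.733 = 328.09 g.
M(C2H6) = 2(12.01) + 6(1.008) = 30.068 g/mol.
M(CO2) = 12.01 + 2(16.00) = 44.01 g/mol.
n(C2H6) = 328.09 g / 30.068 g/mol = 10.912 mol.
From the equation the C2H6:CO2 mole ratio is 2:4, so n(CO2) = 10.912 × 4/2 = 21.823 mol.
Mass of CO2 = 21.823 mol × 44.01 g/mol = 960.44 g.
Actual mass collected = 960.44 g × 0.806 = 774.12 g.

774.1 g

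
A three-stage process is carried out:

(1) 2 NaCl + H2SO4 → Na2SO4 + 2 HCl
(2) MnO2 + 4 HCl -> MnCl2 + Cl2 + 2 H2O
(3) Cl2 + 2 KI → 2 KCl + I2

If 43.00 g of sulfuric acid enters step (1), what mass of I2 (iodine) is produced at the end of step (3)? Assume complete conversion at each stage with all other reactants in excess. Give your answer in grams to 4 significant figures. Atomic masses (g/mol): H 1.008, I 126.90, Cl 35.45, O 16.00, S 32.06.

55.64 g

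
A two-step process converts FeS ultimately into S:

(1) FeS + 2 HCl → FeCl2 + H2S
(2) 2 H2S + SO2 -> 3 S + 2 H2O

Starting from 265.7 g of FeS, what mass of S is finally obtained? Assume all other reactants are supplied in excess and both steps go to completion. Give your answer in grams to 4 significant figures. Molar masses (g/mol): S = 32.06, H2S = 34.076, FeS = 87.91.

n(FeS) = 265.70 / 87.91 = 3.0224 mol.
Step 1 gives a 1:1 ratio of FeS to H2S, so n(H2S) = 3.0224 mol.
In step 2 the H2S:S ratio is 2:3, so n(S) = 4.5336 mol.
Mass of S = 4.5336 × 32.06 = 145.35 g.

145.3 g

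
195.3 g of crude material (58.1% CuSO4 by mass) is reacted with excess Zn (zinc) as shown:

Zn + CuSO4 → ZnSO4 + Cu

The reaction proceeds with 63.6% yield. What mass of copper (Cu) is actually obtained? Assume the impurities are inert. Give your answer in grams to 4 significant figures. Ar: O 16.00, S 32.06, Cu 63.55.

28.73 g

Pure CuSO4 available = 195.3 g × 0.581 = 113.47 g.
M(CuSO4) = 63.55 + 32.06 + 4(16.00) = 159.61 g/mol.
M(Cu) = 63.55 g/mol.
n(CuSO4) = 113.47 g / 159.61 g/mol = 0.71092 mol.
From the equation the CuSO4:Cu mole ratio is 1:1, so n(Cu) = 0.71092 × 1/1 = 0.71092 mol.
Mass of Cu = 0.71092 mol × 63.55 g/mol = 45.179 g.
Actual mass collected = 45.179 g × 0.636 = 28.734 g.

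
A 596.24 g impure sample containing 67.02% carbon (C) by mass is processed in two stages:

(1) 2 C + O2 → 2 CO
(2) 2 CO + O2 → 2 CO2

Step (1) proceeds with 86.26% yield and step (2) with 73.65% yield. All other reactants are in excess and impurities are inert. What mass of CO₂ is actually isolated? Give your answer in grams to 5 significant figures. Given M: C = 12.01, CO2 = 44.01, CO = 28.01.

Pure C = 596.24 × 0.6702 = 399.600 g.
n(C) = 399.600 / 12.01 = 33.2723 mol.
Step 1 (C:CO = 2:2): theoretical n(CO) = 33.2723 mol; at 86.26% yield, n(CO) = 28.7007 mol.
Step 2 (CO:CO2 = 2:2): theoretical n(CO2) = 28.7007 mol, so theoretical mass = 28.7007 × 44.01 = 1263.12 g.
At 73.65% yield, actual mass of CO2 = 1263.12 × 0.7365 = 930.285 g.

930.29 g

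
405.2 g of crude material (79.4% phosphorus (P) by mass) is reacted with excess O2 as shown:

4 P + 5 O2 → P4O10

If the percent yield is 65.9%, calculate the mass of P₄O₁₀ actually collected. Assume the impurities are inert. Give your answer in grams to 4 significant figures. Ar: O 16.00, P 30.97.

Pure P available = 405.2 g × 0.794 = 321.73 g.
M(P) = 30.97 g/mol.
M(P4O10) = 4(30.97) + 10(16.00) = 283.88 g/mol.
n(P) = 321.73 g / 30.97 g/mol = 10.388 mol.
From the equation the P:P4O10 mole ratio is 4:1, so n(P4O10) = 10.388 × 1/4 = 2.5971 mol.
Mass of P4O10 = 2.5971 mol × 283.88 g/mol = 737.26 g.
Actual mass collected = 737.26 g × 0.659 = 485.86 g.

485.9 g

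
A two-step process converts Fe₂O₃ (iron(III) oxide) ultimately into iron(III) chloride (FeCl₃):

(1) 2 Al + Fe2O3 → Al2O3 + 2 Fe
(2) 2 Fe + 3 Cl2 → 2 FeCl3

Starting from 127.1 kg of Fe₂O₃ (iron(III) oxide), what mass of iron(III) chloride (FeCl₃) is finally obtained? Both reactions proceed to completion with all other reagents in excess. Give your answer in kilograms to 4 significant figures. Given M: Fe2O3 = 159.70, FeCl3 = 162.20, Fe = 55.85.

127.1 kg = 127100 g.
n(Fe2O3) = 127100 / 159.70 = 795.87 mol.
Step 1 gives a 1:2 ratio of Fe2O3 to Fe, so n(Fe) = 1591.7 mol.
In step 2 the Fe:FeCl3 ratio is 2:2, so n(FeCl3) = 1591.7 mol.
Mass of FeCl3 = 1591.7 × 162.20 = 258180 g = 258.2 kg.

258.2 kg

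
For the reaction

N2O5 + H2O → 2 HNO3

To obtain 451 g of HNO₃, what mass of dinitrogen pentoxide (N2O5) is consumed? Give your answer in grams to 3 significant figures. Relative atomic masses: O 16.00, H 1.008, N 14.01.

387 g

M(HNO3) = 1.008 + 14.01 + 3(16.00) = 63.018 g/mol.
M(N2O5) = 2(14.01) + 5(16.00) = 108.02 g/mol.
n(HNO3) = 451.0 g / 63.018 g/mol = 7.157 mol.
From the equation the HNO3:N2O5 mole ratio is 2:1, so n(N2O5) = 7.157 × 1/2 = 3.578 mol.
Mass of N2O5 = 3.578 mol × 108.02 g/mol = 386.5 g.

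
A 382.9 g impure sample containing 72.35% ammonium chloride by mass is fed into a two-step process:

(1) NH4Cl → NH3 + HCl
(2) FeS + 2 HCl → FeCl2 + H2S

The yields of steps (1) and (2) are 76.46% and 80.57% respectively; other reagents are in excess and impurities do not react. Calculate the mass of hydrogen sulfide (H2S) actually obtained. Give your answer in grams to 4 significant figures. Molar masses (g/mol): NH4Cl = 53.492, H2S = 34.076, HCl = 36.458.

54.36 g

Pure NH4Cl = 382.9 × 0.7235 = 277.03 g.
n(NH4Cl) = 277.03 / 53.492 = 5.1789 mol.
Step 1 (NH4Cl:HCl = 1:1): theoretical n(HCl) = 5.1789 mol; at 76.46% yield, n(HCl) = 3.9598 mol.
Step 2 (HCl:H2S = 2:1): theoretical n(H2S) = 1.9799 mol, so theoretical mass = 1.9799 × 34.076 = 67.466 g.
At 80.57% yield, actual mass of H2S = 67.466 × 0.8057 = 54.358 g.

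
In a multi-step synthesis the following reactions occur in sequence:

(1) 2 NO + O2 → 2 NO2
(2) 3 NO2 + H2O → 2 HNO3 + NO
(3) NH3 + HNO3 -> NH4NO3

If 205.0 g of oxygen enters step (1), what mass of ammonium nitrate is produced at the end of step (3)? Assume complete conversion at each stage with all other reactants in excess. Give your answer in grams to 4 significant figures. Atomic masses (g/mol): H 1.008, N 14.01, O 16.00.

M(O2) = 2(16.00) = 32.00 g/mol.
M(NH4NO3) = 2(14.01) + 4(1.008) + 3(16.00) = 80.052 g/mol.
n(O2) = 205.0 / 32.00 = 6.4062 mol.
Reaction (1): O2→NO2 ratio 1:2 ⇒ n(NO2) = 12.812 mol.
Reaction (2): NO2→HNO3 ratio 3:2 ⇒ n(HNO3) = 8.5417 mol.
Reaction (3): HNO3→NH4NO3 ratio 1:1 ⇒ n(NH4NO3) = 8.5417 mol.
Mass of NH4NO3 = 8.5417 × 80.052 = 683.78 g.

683.8 g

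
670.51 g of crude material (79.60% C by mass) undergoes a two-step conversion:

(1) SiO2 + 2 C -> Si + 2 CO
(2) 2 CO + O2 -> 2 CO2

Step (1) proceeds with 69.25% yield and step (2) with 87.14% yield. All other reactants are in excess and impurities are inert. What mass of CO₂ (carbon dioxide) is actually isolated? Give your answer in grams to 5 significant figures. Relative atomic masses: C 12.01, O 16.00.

Pure C = 670.51 × 0.7960 = 533.726 g.
M(C) = 12.01 g/mol.
M(CO2) = 12.01 + 2(16.00) = 44.01 g/mol.
n(C) = 533.726 / 12.01 = 44.4401 mol.
Step 1 (C:CO = 2:2): theoretical n(CO) = 44.4401 mol; at 69.25% yield, n(CO) = 30.7748 mol.
Step 2 (CO:CO2 = 2:2): theoretical n(CO2) = 30.7748 mol, so theoretical mass = 30.7748 × 44.01 = 1354.40 g.
At 87.14% yield, actual mass of CO2 = 1354.40 × 0.8714 = 1180.22 g.

1180.2 g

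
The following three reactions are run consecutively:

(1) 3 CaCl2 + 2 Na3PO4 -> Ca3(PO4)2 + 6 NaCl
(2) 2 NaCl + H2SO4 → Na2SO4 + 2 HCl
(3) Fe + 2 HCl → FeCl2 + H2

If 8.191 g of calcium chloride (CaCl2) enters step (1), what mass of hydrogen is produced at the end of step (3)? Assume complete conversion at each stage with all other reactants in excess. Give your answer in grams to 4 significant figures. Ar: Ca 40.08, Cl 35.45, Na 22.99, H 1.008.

0.1488 g

M(CaCl2) = 40.08 + 2(35.45) = 110.98 g/mol.
M(H2) = 2(1.008) = 2.016 g/mol.
n(CaCl2) = 8.191 / 110.98 = 0.073806 mol.
Reaction (1): CaCl2→NaCl ratio 3:6 ⇒ n(NaCl) = 0.14761 mol.
Reaction (2): NaCl→HCl ratio 2:2 ⇒ n(HCl) = 0.14761 mol.
Reaction (3): HCl→H2 ratio 2:1 ⇒ n(H2) = 0.073806 mol.
Mass of H2 = 0.073806 × 2.016 = 0.14879 g.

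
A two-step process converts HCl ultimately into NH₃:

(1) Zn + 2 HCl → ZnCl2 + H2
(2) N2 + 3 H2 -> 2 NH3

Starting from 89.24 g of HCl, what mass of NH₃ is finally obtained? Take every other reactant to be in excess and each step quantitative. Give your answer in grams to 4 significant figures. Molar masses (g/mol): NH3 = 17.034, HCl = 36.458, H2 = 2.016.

n(HCl) = 89.240 / 36.458 = 2.4477 mol.
Step 1 gives a 2:1 ratio of HCl to H2, so n(H2) = 1.2239 mol.
In step 2 the H2:NH3 ratio is 3:2, so n(NH3) = 0.81592 mol.
Mass of NH3 = 0.81592 × 17.034 = 13.898 g.

13.90 g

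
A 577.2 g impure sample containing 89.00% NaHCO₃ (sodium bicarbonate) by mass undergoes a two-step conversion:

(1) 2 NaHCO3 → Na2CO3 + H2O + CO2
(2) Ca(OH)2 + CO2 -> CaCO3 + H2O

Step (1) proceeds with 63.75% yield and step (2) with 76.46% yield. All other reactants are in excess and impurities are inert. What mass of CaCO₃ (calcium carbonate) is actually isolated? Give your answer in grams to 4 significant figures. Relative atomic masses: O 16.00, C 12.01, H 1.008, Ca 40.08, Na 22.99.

149.2 g

Pure NaHCO3 = 577.2 × 0.8900 = 513.71 g.
M(NaHCO3) = 22.99 + 1.008 + 12.01 + 3(16.00) = 84.008 g/mol.
M(CaCO3) = 40.08 + 12.01 + 3(16.00) = 100.09 g/mol.
n(NaHCO3) = 513.71 / 84.008 = 6.1150 mol.
Step 1 (NaHCO3:CO2 = 2:1): theoretical n(CO2) = 3.0575 mol; at 63.75% yield, n(CO2) = 1.9492 mol.
Step 2 (CO2:CaCO3 = 1:1): theoretical n(CaCO3) = 1.9492 mol, so theoretical mass = 1.9492 × 100.09 = 195.09 g.
At 76.46% yield, actual mass of CaCO3 = 195.09 × 0.7646 = 149.17 g.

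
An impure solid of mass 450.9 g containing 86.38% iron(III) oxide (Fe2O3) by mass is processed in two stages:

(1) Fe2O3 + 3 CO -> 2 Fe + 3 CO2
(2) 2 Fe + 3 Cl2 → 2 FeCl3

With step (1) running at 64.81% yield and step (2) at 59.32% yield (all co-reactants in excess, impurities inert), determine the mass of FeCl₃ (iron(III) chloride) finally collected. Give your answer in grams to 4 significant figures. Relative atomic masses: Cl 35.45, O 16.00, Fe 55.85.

Pure Fe2O3 = 450.9 × 0.8638 = 389.49 g.
M(Fe2O3) = 2(55.85) + 3(16.00) = 159.70 g/mol.
M(FeCl3) = 55.85 + 3(35.45) = 162.20 g/mol.
n(Fe2O3) = 389.49 / 159.70 = 2.4389 mol.
Step 1 (Fe2O3:Fe = 1:2): theoretical n(Fe) = 4.8777 mol; at 64.81% yield, n(Fe) = 3.1613 mol.
Step 2 (Fe:FeCl3 = 2:2): theoretical n(FeCl3) = 3.1613 mol, so theoretical mass = 3.1613 × 162.20 = 512.76 g.
At 59.32% yield, actual mass of FeCl3 = 512.76 × 0.5932 = 304.17 g.

304.2 g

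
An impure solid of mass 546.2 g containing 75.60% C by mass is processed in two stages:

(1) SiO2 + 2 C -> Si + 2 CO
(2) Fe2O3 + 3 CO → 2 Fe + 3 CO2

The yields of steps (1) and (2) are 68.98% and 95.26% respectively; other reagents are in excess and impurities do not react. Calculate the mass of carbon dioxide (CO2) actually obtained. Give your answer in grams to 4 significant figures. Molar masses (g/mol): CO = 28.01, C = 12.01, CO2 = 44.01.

994.3 g

Pure C = 546.2 × 0.7560 = 412.93 g.
n(C) = 412.93 / 12.01 = 34.382 mol.
Step 1 (C:CO = 2:2): theoretical n(CO) = 34.382 mol; at 68.98% yield, n(CO) = 23.717 mol.
Step 2 (CO:CO2 = 3:3): theoretical n(CO2) = 23.717 mol, so theoretical mass = 23.717 × 44.01 = 1043.8 g.
At 95.26% yield, actual mass of CO2 = 1043.8 × 0.9526 = 994.30 g.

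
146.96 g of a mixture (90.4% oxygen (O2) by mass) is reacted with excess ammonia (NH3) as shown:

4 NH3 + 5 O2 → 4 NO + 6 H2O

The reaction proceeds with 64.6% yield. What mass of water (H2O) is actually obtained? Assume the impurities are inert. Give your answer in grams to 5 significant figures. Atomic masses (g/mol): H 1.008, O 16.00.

Pure O2 available = 146.96 g × 0.904 = 132.852 g.
M(O2) = 2(16.00) = 32.00 g/mol.
M(H2O) = 2(1.008) + 16.00 = 18.016 g/mol.
n(O2) = 132.852 g / 32.00 g/mol = 4.15162 mol.
From the equation the O2:H2O mole ratio is 5:6, so n(H2O) = 4.15162 × 6/5 = 4.98194 mol.
Mass of H2O = 4.98194 mol × 18.016 g/mol = 89.7547 g.
Actual mass collected = 89.7547 g × 0.646 = 57.9815 g.

57.982 g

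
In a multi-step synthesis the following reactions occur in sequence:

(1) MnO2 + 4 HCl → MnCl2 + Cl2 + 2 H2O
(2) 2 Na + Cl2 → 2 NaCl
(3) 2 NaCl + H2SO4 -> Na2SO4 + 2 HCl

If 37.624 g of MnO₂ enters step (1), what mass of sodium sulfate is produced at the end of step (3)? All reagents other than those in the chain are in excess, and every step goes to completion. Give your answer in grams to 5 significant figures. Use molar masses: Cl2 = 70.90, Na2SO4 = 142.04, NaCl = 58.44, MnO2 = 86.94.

61.469 g

n(MnO2) = 37.624 / 86.94 = 0.432758 mol.
Reaction (1): MnO2→Cl2 ratio 1:1 ⇒ n(Cl2) = 0.432758 mol.
Reaction (2): Cl2→NaCl ratio 1:2 ⇒ n(NaCl) = 0.865516 mol.
Reaction (3): NaCl→Na2SO4 ratio 2:1 ⇒ n(Na2SO4) = 0.432758 mol.
Mass of Na2SO4 = 0.432758 × 142.04 = 61.4690 g.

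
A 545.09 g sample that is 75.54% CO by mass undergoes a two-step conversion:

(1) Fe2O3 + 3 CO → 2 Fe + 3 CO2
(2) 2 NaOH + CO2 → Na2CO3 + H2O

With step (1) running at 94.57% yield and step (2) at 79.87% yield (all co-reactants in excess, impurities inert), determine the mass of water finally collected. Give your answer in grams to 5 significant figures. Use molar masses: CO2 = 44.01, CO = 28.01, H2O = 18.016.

200.04 g

Pure CO = 545.09 × 0.7554 = 411.761 g.
n(CO) = 411.761 / 28.01 = 14.7005 mol.
Step 1 (CO:CO2 = 3:3): theoretical n(CO2) = 14.7005 mol; at 94.57% yield, n(CO2) = 13.9023 mol.
Step 2 (CO2:H2O = 1:1): theoretical n(H2O) = 13.9023 mol, so theoretical mass = 13.9023 × 18.016 = 250.463 g.
At 79.87% yield, actual mass of H2O = 250.463 × 0.7987 = 200.045 g.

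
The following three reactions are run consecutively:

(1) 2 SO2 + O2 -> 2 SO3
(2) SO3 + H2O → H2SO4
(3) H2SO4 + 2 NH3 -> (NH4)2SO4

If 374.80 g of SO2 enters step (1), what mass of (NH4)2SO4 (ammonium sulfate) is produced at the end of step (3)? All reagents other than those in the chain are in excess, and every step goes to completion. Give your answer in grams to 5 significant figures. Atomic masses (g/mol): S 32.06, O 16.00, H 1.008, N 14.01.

M(SO2) = 32.06 + 2(16.00) = 64.06 g/mol.
M((NH4)2SO4) = 2(14.01) + 8(1.008) + 32.06 + 4(16.00) = 132.144 g/mol.
n(SO2) = 374.80 / 64.06 = 5.85076 mol.
Reaction (1): SO2→SO3 ratio 2:2 ⇒ n(SO3) = 5.85076 mol.
Reaction (2): SO3→H2SO4 ratio 1:1 ⇒ n(H2SO4) = 5.85076 mol.
Reaction (3): H2SO4→(NH4)2SO4 ratio 1:1 ⇒ n((NH4)2SO4) = 5.85076 mol.
Mass of (NH4)2SO4 = 5.85076 × 132.144 = 773.143 g.

773.14 g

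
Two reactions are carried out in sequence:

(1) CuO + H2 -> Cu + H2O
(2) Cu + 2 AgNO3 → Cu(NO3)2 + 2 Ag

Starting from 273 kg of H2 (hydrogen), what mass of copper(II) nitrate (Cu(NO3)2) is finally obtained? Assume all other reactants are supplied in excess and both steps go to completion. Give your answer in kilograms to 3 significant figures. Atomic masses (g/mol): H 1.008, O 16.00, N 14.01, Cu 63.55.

25400 kg

M(H2) = 2(1.008) = 2.016 g/mol.
M(Cu(NO3)2) = 63.55 + 2(14.01) + 6(16.00) = 187.57 g/mol.
273 kg = 273000 g.
n(H2) = 273000 / 2.016 = 135400 mol.
Step 1 gives a 1:1 ratio of H2 to Cu, so n(Cu) = 135400 mol.
In step 2 the Cu:Cu(NO3)2 ratio is 1:1, so n(Cu(NO3)2) = 135400 mol.
Mass of Cu(NO3)2 = 135400 × 187.57 = 2.540 × 10^7 g = 25400 kg.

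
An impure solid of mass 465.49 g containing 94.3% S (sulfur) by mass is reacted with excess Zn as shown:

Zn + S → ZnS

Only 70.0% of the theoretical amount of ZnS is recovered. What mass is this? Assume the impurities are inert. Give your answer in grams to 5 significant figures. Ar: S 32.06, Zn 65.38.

Pure S available = 465.49 g × 0.943 = 438.957 g.
M(S) = 32.06 g/mol.
M(ZnS) = 65.38 + 32.06 = 97.44 g/mol.
n(S) = 438.957 g / 32.06 g/mol = 13.6917 mol.
From the equation the S:ZnS mole ratio is 1:1, so n(ZnS) = 13.6917 × 1/1 = 13.6917 mol.
Mass of ZnS = 13.6917 mol × 97.44 g/mol = 1334.12 g.
Actual mass collected = 1334.12 g × 0.700 = 933.886 g.

933.89 g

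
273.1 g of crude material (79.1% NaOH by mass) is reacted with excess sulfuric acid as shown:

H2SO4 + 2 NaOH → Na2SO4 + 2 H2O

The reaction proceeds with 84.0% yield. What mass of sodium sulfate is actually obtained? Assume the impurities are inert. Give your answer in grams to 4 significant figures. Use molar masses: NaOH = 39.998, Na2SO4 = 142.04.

322.2 g

Pure NaOH available = 273.1 g × 0.791 = 216.02 g.
n(NaOH) = 216.02 g / 39.998 g/mol = 5.4008 mol.
From the equation the NaOH:Na2SO4 mole ratio is 2:1, so n(Na2SO4) = 5.4008 × 1/2 = 2.7004 mol.
Mass of Na2SO4 = 2.7004 mol × 142.04 g/mol = 383.57 g.
Actual mass collected = 383.57 g × 0.840 = 322.20 g.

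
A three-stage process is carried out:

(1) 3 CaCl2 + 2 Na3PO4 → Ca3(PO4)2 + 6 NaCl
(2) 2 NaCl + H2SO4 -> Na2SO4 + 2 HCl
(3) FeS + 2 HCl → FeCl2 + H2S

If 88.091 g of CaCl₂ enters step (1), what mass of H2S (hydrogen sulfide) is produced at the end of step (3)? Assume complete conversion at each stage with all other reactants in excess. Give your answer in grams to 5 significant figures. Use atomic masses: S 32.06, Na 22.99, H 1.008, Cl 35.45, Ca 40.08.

27.048 g

M(CaCl2) = 40.08 + 2(35.45) = 110.98 g/mol.
M(H2S) = 2(1.008) + 32.06 = 34.076 g/mol.
n(CaCl2) = 88.091 / 110.98 = 0.793756 mol.
Reaction (1): CaCl2→NaCl ratio 3:6 ⇒ n(NaCl) = 1.58751 mol.
Reaction (2): NaCl→HCl ratio 2:2 ⇒ n(HCl) = 1.58751 mol.
Reaction (3): HCl→H2S ratio 2:1 ⇒ n(H2S) = 0.793756 mol.
Mass of H2S = 0.793756 × 34.076 = 27.0480 g.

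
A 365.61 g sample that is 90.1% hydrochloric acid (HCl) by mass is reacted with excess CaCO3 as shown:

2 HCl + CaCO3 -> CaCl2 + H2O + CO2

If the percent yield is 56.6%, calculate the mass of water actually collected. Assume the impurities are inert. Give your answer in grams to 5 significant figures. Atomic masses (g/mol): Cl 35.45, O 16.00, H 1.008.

46.068 g

Pure HCl available = 365.61 g × 0.901 = 329.415 g.
M(HCl) = 1.008 + 35.45 = 36.458 g/mol.
M(H2O) = 2(1.008) + 16.00 = 18.016 g/mol.
n(HCl) = 329.415 g / 36.458 g/mol = 9.03545 mol.
From the equation the HCl:H2O mole ratio is 2:1, so n(H2O) = 9.03545 × 1/2 = 4.51773 mol.
Mass of H2O = 4.51773 mol × 18.016 g/mol = 81.3914 g.
Actual mass collected = 81.3914 g × 0.566 = 46.0675 g.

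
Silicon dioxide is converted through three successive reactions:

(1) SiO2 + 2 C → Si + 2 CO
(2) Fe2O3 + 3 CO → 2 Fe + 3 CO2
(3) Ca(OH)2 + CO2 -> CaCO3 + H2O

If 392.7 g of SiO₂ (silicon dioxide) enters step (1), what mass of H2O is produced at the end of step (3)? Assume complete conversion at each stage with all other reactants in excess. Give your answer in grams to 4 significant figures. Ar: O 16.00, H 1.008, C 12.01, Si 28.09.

M(SiO2) = 28.09 + 2(16.00) = 60.09 g/mol.
M(H2O) = 2(1.008) + 16.00 = 18.016 g/mol.
n(SiO2) = 392.7 / 60.09 = 6.5352 mol.
Reaction (1): SiO2→CO ratio 1:2 ⇒ n(CO) = 13.070 mol.
Reaction (2): CO→CO2 ratio 3:3 ⇒ n(CO2) = 13.070 mol.
Reaction (3): CO2→H2O ratio 1:1 ⇒ n(H2O) = 13.070 mol.
Mass of H2O = 13.070 × 18.016 = 235.48 g.

235.5 g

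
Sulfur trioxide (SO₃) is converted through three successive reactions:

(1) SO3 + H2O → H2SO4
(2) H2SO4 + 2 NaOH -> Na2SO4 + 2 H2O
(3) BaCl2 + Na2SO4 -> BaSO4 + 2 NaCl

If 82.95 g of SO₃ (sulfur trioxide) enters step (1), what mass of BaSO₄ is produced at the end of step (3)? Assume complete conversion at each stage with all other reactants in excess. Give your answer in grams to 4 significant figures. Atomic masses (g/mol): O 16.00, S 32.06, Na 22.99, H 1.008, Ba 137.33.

M(SO3) = 32.06 + 3(16.00) = 80.06 g/mol.
M(BaSO4) = 137.33 + 32.06 + 4(16.00) = 233.39 g/mol.
n(SO3) = 82.95 / 80.06 = 1.0361 mol.
Reaction (1): SO3→H2SO4 ratio 1:1 ⇒ n(H2SO4) = 1.0361 mol.
Reaction (2): H2SO4→Na2SO4 ratio 1:1 ⇒ n(Na2SO4) = 1.0361 mol.
Reaction (3): Na2SO4→BaSO4 ratio 1:1 ⇒ n(BaSO4) = 1.0361 mol.
Mass of BaSO4 = 1.0361 × 233.39 = 241.81 g.

241.8 g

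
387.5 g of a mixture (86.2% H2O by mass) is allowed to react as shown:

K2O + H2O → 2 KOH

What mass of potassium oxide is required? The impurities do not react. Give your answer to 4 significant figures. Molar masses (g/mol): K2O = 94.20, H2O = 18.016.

Mass of pure H2O = 387.5 g × 0.862 = 334.02 g.
n(H2O) = 334.02 g / 18.016 g/mol = 18.540 mol.
From the equation the H2O:K2O mole ratio is 1:1, so n(K2O) = 18.540 × 1/1 = 18.540 mol.
Mass of K2O = 18.540 mol × 94.20 g/mol = 1746.5 g.

1747 g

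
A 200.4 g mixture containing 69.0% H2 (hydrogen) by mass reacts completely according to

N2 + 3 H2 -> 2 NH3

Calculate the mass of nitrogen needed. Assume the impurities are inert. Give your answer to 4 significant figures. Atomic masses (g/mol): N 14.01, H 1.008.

Mass of pure H2 = 200.4 g × 0.690 = 138.28 g.
M(H2) = 2(1.008) = 2.016 g/mol.
M(N2) = 2(14.01) = 28.02 g/mol.
n(H2) = 138.28 g / 2.016 g/mol = 68.589 mol.
From the equation the H2:N2 mole ratio is 3:1, so n(N2) = 68.589 × 1/3 = 22.863 mol.
Mass of N2 = 22.863 mol × 28.02 g/mol = 640.62 g.

640.6 g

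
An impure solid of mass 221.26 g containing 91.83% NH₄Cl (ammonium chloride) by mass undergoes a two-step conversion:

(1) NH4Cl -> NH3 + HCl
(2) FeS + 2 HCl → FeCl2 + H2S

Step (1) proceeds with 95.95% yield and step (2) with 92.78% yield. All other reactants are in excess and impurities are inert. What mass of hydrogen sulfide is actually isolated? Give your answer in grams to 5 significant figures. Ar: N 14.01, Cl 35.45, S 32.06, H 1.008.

57.612 g

Pure NH4Cl = 221.26 × 0.9183 = 203.183 g.
M(NH4Cl) = 14.01 + 4(1.008) + 35.45 = 53.492 g/mol.
M(H2S) = 2(1.008) + 32.06 = 34.076 g/mol.
n(NH4Cl) = 203.183 / 53.492 = 3.79838 mol.
Step 1 (NH4Cl:HCl = 1:1): theoretical n(HCl) = 3.79838 mol; at 95.95% yield, n(HCl) = 3.64455 mol.
Step 2 (HCl:H2S = 2:1): theoretical n(H2S) = 1.82227 mol, so theoretical mass = 1.82227 × 34.076 = 62.0958 g.
At 92.78% yield, actual mass of H2S = 62.0958 × 0.9278 = 57.6125 g.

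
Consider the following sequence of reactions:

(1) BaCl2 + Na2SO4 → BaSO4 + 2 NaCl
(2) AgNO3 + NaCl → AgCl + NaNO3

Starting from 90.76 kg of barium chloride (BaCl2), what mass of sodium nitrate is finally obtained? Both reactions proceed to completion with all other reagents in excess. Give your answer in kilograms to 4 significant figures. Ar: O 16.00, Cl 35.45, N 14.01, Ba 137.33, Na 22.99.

74.10 kg

M(BaCl2) = 137.33 + 2(35.45) = 208.23 g/mol.
M(NaNO3) = 22.99 + 14.01 + 3(16.00) = 85.00 g/mol.
90.76 kg = 90760 g.
n(BaCl2) = 90760 / 208.23 = 435.86 mol.
Step 1 gives a 1:2 ratio of BaCl2 to NaCl, so n(NaCl) = 871.73 mol.
In step 2 the NaCl:NaNO3 ratio is 1:1, so n(NaNO3) = 871.73 mol.
Mass of NaNO3 = 871.73 × 85.00 = 74097 g = 74.10 kg.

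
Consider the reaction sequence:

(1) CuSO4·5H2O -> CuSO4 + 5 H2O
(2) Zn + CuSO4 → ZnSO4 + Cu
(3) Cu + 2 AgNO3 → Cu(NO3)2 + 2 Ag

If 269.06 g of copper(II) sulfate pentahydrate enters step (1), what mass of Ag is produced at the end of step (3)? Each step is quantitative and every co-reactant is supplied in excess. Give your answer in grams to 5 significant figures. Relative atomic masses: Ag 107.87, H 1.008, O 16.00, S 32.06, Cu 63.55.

232.48 g

M(CuSO4·5H2O) = 63.55 + 32.06 + 9(16.00) + 10(1.008) = 249.69 g/mol.
M(Ag) = 107.87 g/mol.
n(CuSO4·5H2O) = 269.06 / 249.69 = 1.07758 mol.
Reaction (1): CuSO4·5H2O→CuSO4 ratio 1:1 ⇒ n(CuSO4) = 1.07758 mol.
Reaction (2): CuSO4→Cu ratio 1:1 ⇒ n(Cu) = 1.07758 mol.
Reaction (3): Cu→Ag ratio 1:2 ⇒ n(Ag) = 2.15515 mol.
Mass of Ag = 2.15515 × 107.87 = 232.476 g.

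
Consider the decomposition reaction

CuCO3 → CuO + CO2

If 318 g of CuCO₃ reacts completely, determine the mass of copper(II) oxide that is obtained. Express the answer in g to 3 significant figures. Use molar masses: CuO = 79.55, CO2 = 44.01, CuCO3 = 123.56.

n(CuCO3) = 318.0 g / 123.56 g/mol = 2.574 mol.
From the equation the CuCO3:CuO mole ratio is 1:1, so n(CuO) = 2.574 × 1/1 = 2.574 mol.
Mass of CuO = 2.574 mol × 79.55 g/mol = 204.7 g.

205 g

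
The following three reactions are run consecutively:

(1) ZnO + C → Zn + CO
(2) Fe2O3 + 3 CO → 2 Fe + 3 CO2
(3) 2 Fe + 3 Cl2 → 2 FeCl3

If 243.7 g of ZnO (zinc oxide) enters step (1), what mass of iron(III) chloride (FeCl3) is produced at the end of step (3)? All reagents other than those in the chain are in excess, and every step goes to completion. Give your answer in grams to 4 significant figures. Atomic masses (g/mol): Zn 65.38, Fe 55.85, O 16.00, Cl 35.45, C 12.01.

323.8 g

M(ZnO) = 65.38 + 16.00 = 81.38 g/mol.
M(FeCl3) = 55.85 + 3(35.45) = 162.20 g/mol.
n(ZnO) = 243.7 / 81.38 = 2.9946 mol.
Reaction (1): ZnO→CO ratio 1:1 ⇒ n(CO) = 2.9946 mol.
Reaction (2): CO→Fe ratio 3:2 ⇒ n(Fe) = 1.9964 mol.
Reaction (3): Fe→FeCl3 ratio 2:2 ⇒ n(FeCl3) = 1.9964 mol.
Mass of FeCl3 = 1.9964 × 162.20 = 323.82 g.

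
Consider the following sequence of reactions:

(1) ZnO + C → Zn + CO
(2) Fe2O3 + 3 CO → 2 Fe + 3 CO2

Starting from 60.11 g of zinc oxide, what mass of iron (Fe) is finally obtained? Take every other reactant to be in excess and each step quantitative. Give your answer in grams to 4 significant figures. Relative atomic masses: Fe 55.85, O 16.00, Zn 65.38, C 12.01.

27.50 g

M(ZnO) = 65.38 + 16.00 = 81.38 g/mol.
M(Fe) = 55.85 g/mol.
n(ZnO) = 60.110 / 81.38 = 0.73863 mol.
Step 1 gives a 1:1 ratio of ZnO to CO, so n(CO) = 0.73863 mol.
In step 2 the CO:Fe ratio is 3:2, so n(Fe) = 0.49242 mol.
Mass of Fe = 0.49242 × 55.85 = 27.502 g.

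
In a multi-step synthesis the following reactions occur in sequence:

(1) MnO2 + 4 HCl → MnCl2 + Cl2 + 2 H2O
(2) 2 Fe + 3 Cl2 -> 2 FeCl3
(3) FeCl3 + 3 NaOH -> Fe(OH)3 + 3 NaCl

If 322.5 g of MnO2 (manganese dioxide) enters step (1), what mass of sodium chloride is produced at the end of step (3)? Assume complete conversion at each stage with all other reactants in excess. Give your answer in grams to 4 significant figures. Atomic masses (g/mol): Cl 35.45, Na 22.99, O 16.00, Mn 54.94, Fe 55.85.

433.6 g

M(MnO2) = 54.94 + 2(16.00) = 86.94 g/mol.
M(NaCl) = 22.99 + 35.45 = 58.44 g/mol.
n(MnO2) = 322.5 / 86.94 = 3.7095 mol.
Reaction (1): MnO2→Cl2 ratio 1:1 ⇒ n(Cl2) = 3.7095 mol.
Reaction (2): Cl2→FeCl3 ratio 3:2 ⇒ n(FeCl3) = 2.4730 mol.
Reaction (3): FeCl3→NaCl ratio 1:3 ⇒ n(NaCl) = 7.4189 mol.
Mass of NaCl = 7.4189 × 58.44 = 433.56 g.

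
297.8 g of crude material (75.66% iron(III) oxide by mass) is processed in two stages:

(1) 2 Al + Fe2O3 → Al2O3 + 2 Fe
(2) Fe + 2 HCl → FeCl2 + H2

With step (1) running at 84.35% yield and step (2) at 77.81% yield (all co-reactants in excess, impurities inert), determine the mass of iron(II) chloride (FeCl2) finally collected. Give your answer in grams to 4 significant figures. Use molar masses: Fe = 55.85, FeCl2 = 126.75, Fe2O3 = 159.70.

234.7 g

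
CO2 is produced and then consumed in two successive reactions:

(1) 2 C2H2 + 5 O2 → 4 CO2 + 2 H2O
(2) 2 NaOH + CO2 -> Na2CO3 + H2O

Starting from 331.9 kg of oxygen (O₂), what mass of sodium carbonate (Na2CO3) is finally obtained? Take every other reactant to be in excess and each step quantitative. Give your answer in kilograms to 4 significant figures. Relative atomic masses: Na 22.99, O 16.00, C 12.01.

879.5 kg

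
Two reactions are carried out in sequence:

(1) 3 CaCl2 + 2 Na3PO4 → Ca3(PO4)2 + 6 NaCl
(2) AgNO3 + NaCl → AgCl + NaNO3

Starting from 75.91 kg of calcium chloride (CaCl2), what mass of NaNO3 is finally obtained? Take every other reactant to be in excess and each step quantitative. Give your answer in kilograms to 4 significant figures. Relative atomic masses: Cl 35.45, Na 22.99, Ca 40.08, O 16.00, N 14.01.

M(CaCl2) = 40.08 + 2(35.45) = 110.98 g/mol.
M(NaNO3) = 22.99 + 14.01 + 3(16.00) = 85.00 g/mol.
75.91 kg = 75910 g.
n(CaCl2) = 75910 / 110.98 = 684.00 mol.
Step 1 gives a 3:6 ratio of CaCl2 to NaCl, so n(NaCl) = 1368.0 mol.
In step 2 the NaCl:NaNO3 ratio is 1:1, so n(NaNO3) = 1368.0 mol.
Mass of NaNO3 = 1368.0 × 85.00 = 116280 g = 116.3 kg.

116.3 kg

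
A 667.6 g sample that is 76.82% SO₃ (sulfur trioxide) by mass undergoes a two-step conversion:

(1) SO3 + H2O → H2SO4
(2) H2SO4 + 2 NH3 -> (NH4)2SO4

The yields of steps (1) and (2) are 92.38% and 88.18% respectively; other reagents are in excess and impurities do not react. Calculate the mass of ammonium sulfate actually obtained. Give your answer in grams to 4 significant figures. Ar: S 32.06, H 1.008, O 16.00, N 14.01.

689.6 g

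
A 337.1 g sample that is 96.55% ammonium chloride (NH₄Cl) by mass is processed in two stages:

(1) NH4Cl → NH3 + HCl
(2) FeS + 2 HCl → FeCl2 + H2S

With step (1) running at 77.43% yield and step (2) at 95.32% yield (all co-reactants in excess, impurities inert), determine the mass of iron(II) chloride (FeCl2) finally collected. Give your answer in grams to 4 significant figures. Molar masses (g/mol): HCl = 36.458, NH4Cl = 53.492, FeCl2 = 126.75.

284.6 g

Pure NH4Cl = 337.1 × 0.9655 = 325.47 g.
n(NH4Cl) = 325.47 / 53.492 = 6.0845 mol.
Step 1 (NH4Cl:HCl = 1:1): theoretical n(HCl) = 6.0845 mol; at 77.43% yield, n(HCl) = 4.7112 mol.
Step 2 (HCl:FeCl2 = 2:1): theoretical n(FeCl2) = 2.3556 mol, so theoretical mass = 2.3556 × 126.75 = 298.57 g.
At 95.32% yield, actual mass of FeCl2 = 298.57 × 0.9532 = 284.60 g.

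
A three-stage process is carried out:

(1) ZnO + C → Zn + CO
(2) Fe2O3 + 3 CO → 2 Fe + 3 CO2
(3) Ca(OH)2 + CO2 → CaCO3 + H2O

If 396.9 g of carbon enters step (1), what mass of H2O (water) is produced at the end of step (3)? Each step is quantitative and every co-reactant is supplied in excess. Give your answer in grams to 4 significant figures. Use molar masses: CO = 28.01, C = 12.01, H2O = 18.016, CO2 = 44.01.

595.4 g

n(C) = 396.9 / 12.01 = 33.047 mol.
Reaction (1): C→CO ratio 1:1 ⇒ n(CO) = 33.047 mol.
Reaction (2): CO→CO2 ratio 3:3 ⇒ n(CO2) = 33.047 mol.
Reaction (3): CO2→H2O ratio 1:1 ⇒ n(H2O) = 33.047 mol.
Mass of H2O = 33.047 × 18.016 = 595.38 g.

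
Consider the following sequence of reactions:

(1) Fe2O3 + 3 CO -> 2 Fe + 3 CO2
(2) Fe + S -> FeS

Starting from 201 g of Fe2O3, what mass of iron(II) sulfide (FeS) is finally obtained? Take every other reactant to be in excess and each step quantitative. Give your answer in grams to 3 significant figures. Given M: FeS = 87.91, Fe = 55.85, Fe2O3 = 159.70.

221 g

n(Fe2O3) = 201.0 / 159.70 = 1.259 mol.
Step 1 gives a 1:2 ratio of Fe2O3 to Fe, so n(Fe) = 2.517 mol.
In step 2 the Fe:FeS ratio is 1:1, so n(FeS) = 2.517 mol.
Mass of FeS = 2.517 × 87.91 = 221.3 g.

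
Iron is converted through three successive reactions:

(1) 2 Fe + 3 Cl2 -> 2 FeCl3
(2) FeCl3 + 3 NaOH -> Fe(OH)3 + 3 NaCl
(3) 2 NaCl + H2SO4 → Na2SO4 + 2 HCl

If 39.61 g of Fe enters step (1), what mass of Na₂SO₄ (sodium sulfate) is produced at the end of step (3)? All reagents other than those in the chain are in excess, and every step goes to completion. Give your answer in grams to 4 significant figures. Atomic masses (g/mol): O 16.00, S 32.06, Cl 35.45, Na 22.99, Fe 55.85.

151.1 g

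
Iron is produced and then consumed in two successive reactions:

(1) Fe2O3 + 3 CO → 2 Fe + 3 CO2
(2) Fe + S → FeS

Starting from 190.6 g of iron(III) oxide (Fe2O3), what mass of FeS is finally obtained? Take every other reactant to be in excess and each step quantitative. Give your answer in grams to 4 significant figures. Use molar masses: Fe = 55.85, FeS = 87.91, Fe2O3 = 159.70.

209.8 g

n(Fe2O3) = 190.60 / 159.70 = 1.1935 mol.
Step 1 gives a 1:2 ratio of Fe2O3 to Fe, so n(Fe) = 2.3870 mol.
In step 2 the Fe:FeS ratio is 1:1, so n(FeS) = 2.3870 mol.
Mass of FeS = 2.3870 × 87.91 = 209.84 g.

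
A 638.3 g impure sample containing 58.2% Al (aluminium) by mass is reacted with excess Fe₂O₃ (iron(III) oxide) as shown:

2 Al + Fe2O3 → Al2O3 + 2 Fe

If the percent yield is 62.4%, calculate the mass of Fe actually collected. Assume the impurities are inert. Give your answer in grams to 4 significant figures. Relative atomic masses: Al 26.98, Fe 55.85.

479.9 g

Pure Al available = 638.3 g × 0.582 = 371.49 g.
M(Al) = 26.98 g/mol.
M(Fe) = 55.85 g/mol.
n(Al) = 371.49 g / 26.98 g/mol = 13.769 mol.
From the equation the Al:Fe mole ratio is 2:2, so n(Fe) = 13.769 × 2/2 = 13.769 mol.
Mass of Fe = 13.769 mol × 55.85 g/mol = 769.00 g.
Actual mass collected = 769.00 g × 0.624 = 479.86 g.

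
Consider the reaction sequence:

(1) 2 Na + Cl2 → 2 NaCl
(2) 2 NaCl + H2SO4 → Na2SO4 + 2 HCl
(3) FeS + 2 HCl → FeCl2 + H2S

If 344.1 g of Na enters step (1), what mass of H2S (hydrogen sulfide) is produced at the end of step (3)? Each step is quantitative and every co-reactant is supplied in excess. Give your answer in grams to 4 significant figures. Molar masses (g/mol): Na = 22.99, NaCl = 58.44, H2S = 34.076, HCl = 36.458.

n(Na) = 344.1 / 22.99 = 14.967 mol.
Reaction (1): Na→NaCl ratio 2:2 ⇒ n(NaCl) = 14.967 mol.
Reaction (2): NaCl→HCl ratio 2:2 ⇒ n(HCl) = 14.967 mol.
Reaction (3): HCl→H2S ratio 2:1 ⇒ n(H2S) = 7.4837 mol.
Mass of H2S = 7.4837 × 34.076 = 255.01 g.

255.0 g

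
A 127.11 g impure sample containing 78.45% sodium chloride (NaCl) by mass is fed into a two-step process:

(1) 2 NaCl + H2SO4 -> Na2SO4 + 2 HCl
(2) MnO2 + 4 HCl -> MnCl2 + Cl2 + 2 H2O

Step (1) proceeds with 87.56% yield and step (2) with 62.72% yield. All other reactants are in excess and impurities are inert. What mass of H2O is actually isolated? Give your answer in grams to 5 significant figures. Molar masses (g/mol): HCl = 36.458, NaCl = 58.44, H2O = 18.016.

8.4412 g

Pure NaCl = 127.11 × 0.7845 = 99.7178 g.
n(NaCl) = 99.7178 / 58.44 = 1.70633 mol.
Step 1 (NaCl:HCl = 2:2): theoretical n(HCl) = 1.70633 mol; at 87.56% yield, n(HCl) = 1.49406 mol.
Step 2 (HCl:H2O = 4:2): theoretical n(H2O) = 0.747030 mol, so theoretical mass = 0.747030 × 18.016 = 13.4585 g.
At 62.72% yield, actual mass of H2O = 13.4585 × 0.6272 = 8.44117 g.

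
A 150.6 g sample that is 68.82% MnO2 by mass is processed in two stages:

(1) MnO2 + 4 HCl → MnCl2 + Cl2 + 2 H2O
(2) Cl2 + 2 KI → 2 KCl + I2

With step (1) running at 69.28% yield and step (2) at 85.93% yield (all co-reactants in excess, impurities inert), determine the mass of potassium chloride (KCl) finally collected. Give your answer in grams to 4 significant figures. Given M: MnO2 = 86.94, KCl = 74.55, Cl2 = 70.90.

Pure MnO2 = 150.6 × 0.6882 = 103.64 g.
n(MnO2) = 103.64 / 86.94 = 1.1921 mol.
Step 1 (MnO2:Cl2 = 1:1): theoretical n(Cl2) = 1.1921 mol; at 69.28% yield, n(Cl2) = 0.82590 mol.
Step 2 (Cl2:KCl = 1:2): theoretical n(KCl) = 1.6518 mol, so theoretical mass = 1.6518 × 74.55 = 123.14 g.
At 85.93% yield, actual mass of KCl = 123.14 × 0.8593 = 105.82 g.

105.8 g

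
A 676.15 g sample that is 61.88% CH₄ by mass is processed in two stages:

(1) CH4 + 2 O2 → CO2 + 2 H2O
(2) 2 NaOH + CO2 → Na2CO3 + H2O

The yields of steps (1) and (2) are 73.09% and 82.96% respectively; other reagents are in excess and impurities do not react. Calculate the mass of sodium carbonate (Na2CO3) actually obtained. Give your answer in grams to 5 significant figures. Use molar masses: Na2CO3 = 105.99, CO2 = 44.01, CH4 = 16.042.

1676.2 g

Pure CH4 = 676.15 × 0.6188 = 418.402 g.
n(CH4) = 418.402 / 16.042 = 26.0816 mol.
Step 1 (CH4:CO2 = 1:1): theoretical n(CO2) = 26.0816 mol; at 73.09% yield, n(CO2) = 19.0631 mol.
Step 2 (CO2:Na2CO3 = 1:1): theoretical n(Na2CO3) = 19.0631 mol, so theoretical mass = 19.0631 × 105.99 = 2020.49 g.
At 82.96% yield, actual mass of Na2CO3 = 2020.49 × 0.8296 = 1676.20 g.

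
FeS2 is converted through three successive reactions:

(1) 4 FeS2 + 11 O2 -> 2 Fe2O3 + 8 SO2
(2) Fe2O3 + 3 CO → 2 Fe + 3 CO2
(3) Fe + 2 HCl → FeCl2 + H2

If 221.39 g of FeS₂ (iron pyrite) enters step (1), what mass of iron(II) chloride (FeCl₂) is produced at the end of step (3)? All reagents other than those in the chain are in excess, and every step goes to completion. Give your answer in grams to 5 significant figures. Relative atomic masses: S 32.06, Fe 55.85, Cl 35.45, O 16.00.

M(FeS2) = 55.85 + 2(32.06) = 119.97 g/mol.
M(FeCl2) = 55.85 + 2(35.45) = 126.75 g/mol.
n(FeS2) = 221.39 / 119.97 = 1.84538 mol.
Reaction (1): FeS2→Fe2O3 ratio 4:2 ⇒ n(Fe2O3) = 0.922689 mol.
Reaction (2): Fe2O3→Fe ratio 1:2 ⇒ n(Fe) = 1.84538 mol.
Reaction (3): Fe→FeCl2 ratio 1:1 ⇒ n(FeCl2) = 1.84538 mol.
Mass of FeCl2 = 1.84538 × 126.75 = 233.902 g.

233.90 g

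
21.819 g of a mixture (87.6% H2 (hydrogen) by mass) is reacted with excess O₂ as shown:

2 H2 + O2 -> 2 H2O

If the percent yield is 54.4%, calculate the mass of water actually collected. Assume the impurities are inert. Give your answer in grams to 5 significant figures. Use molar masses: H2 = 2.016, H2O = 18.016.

Pure H2 available = 21.819 g × 0.876 = 19.1134 g.
n(H2) = 19.1134 g / 2.016 g/mol = 9.48087 mol.
From the equation the H2:H2O mole ratio is 2:2, so n(H2O) = 9.48087 × 2/2 = 9.48087 mol.
Mass of H2O = 9.48087 mol × 18.016 g/mol = 170.807 g.
Actual mass collected = 170.807 g × 0.544 = 92.9192 g.

92.919 g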